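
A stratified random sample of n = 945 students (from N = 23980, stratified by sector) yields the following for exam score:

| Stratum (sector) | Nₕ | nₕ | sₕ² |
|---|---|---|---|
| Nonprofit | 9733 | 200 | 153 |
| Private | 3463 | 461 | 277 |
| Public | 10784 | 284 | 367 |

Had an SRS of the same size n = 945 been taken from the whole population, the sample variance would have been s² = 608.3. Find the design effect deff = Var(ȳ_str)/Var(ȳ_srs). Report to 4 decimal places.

Var(ȳ_str) = Σ Wₕ²(1−fₕ)sₕ²/nₕ with Wₕ = Nₕ/23980:
  Nonprofit: (9733/23980)²·(1−200/9733)·153/200 = 0.1234353
  Private: (3463/23980)²·(1−461/3463)·277/461 = 0.010862847
  Public: (10784/23980)²·(1−284/10784)·367/284 = 0.25445943
  → Var(ȳ_str) = 0.38875758.
Var(ȳ_srs) = (1 − 945/23980)·608.3/945 = 0.61833673.
deff = 0.38875758 / 0.61833673 = 0.6287.

0.6287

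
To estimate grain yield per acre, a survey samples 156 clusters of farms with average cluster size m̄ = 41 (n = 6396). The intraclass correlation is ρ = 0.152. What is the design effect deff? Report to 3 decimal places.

deff = 1 + (41 − 1)·0.152 = 1 + 6.08 = 7.08.

7.080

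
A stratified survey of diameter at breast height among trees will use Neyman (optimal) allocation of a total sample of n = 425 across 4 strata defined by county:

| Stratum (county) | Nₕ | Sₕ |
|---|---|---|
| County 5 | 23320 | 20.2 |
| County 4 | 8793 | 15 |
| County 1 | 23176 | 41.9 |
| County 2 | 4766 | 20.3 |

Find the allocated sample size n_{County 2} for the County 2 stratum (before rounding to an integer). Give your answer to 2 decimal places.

Neyman allocation: nₕ = n·NₕSₕ / Σⱼ NⱼSⱼ.
Σ NⱼSⱼ = 23320·20.2 + 8793·15 + 23176·41.9 + 4766·20.3 = 1.6707832 × 10^6.
n_{County 2} = 425·4766·20.3 / (1.6707832 × 10^6) = 24.61.

24.61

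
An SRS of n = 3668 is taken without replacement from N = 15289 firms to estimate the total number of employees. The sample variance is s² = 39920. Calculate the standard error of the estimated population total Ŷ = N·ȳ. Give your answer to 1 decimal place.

43973.6

Var(Ŷ) = N²·Var(ȳ) = N²·(1 − n/N)·s²/n.
f = 3668/15289 = 0.23991105; Var(ȳ) = 0.76008895·39920/3668 = 8.2722876.
Var(Ŷ) = 15289² · 8.2722876 = 1.9336764 × 10^9.
SE(Ŷ) = √(1.9336764 × 10^9) = 43973.6.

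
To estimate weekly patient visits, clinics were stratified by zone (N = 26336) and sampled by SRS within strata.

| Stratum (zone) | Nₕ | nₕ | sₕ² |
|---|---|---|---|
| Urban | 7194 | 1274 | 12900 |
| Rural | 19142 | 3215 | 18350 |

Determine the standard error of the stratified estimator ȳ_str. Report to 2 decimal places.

Var(ȳ_str) = Σₕ Wₕ²(1 − fₕ)sₕ²/nₕ with Wₕ = Nₕ/N, N = 26336.
Urban: Wₕ = 0.27316221; term = 0.27316221²·(1 − 0.17709202)·12900/1274 = 0.62174571.
Rural: Wₕ = 0.72683779; term = 0.72683779²·(1 − 0.16795528)·18350/3215 = 2.5088619.
Sum = 3.1306076.
SE = √(3.1306076) = 1.77.

1.77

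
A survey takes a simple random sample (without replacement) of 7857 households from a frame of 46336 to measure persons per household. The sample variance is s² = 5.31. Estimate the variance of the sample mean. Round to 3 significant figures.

5.61 × 10^-4

Under SRS without replacement, Var(ȳ) = (1 − f)·s²/n with f = n/N = 7857/46336 = 0.16956578.
Var(ȳ) = (1 − 0.16956578)·5.31/7857 = 0.83043422·6.7583047 × 10^-4 = 5.6123275 × 10^-4.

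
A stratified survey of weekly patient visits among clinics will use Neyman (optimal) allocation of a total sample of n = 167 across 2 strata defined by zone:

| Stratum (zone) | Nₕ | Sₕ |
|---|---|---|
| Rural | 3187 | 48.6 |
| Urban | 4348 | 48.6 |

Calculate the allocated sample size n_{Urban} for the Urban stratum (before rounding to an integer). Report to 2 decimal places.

96.37

Neyman allocation: nₕ = n·NₕSₕ / Σⱼ NⱼSⱼ.
Σ NⱼSⱼ = 3187·48.6 + 4348·48.6 = 366201.
n_{Urban} = 167·4348·48.6 / 366201 = 96.37.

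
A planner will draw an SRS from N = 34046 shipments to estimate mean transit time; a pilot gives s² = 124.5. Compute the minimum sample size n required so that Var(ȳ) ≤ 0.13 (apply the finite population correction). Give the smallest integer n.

Without fpc, n₀ = s²/D = 124.5/0.13 = 957.6923.
With fpc, (1 − n/N)·s²/n ≤ D requires n ≥ n₀/(1 + n₀/N) = 957.6923/(1 + 957.6923/34046) = 931.4901.
Rounding up, n = 932.

932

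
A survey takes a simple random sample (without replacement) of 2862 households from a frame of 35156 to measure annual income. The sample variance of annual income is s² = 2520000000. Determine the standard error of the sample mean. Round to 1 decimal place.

899.3

Under SRS without replacement, Var(ȳ) = (1 − f)·s²/n with f = n/N = 2862/35156 = 0.08140858.
Var(ȳ) = (1 − 0.08140858)·2520000000/2862 = 0.91859142·880503.14 = 808822.63.
SE(ȳ) = √(808822.63) = 899.3.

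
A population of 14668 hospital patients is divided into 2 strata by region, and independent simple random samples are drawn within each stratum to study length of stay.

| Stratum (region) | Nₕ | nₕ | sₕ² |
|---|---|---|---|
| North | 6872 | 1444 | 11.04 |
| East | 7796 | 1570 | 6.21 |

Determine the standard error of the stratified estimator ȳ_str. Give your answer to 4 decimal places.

Var(ȳ_str) = Σₕ Wₕ²(1 − fₕ)sₕ²/nₕ with Wₕ = Nₕ/N, N = 14668.
North: Wₕ = 0.46850286; term = 0.46850286²·(1 − 0.21012806)·11.04/1444 = 0.0013255102.
East: Wₕ = 0.53149714; term = 0.53149714²·(1 − 0.20138533)·6.21/1570 = 8.923415 × 10^-4.
Sum = 0.0022178517.
SE = √(0.0022178517) = 0.0471.

0.0471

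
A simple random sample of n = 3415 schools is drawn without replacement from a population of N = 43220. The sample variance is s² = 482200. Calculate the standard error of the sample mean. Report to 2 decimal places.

Under SRS without replacement, Var(ȳ) = (1 − f)·s²/n with f = n/N = 3415/43220 = 0.07901435.
Var(ȳ) = (1 − 0.07901435)·482200/3415 = 0.92098565·141.20059 = 130.04371.
SE(ȳ) = √(130.04371) = 11.40.

11.40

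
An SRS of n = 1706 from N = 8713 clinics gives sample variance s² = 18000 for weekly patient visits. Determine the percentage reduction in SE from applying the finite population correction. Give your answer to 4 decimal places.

f = n/N = 1706/8713 = 0.19579938.
SE_no-fpc = √(s²/n) = 3.2482297; SE_fpc = √((1−f)s²/n) = 2.9129226.
Ratio = √(1−f) = 0.89677233. Reduction = 100·(1 − 0.89677233) = 10.3228%.

10.3228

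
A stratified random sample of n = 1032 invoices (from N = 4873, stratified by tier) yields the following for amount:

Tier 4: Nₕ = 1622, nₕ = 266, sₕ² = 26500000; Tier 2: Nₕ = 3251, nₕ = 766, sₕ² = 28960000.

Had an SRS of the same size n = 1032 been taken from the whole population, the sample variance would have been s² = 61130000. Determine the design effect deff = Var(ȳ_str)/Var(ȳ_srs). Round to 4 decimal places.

Var(ȳ_str) = Σ Wₕ²(1−fₕ)sₕ²/nₕ with Wₕ = Nₕ/4873:
  Tier 4: (1622/4873)²·(1−266/1622)·26500000/266 = 9227.4554
  Tier 2: (3251/4873)²·(1−766/3251)·28960000/766 = 12862.35
  → Var(ȳ_str) = 22089.805.
Var(ȳ_srs) = (1 − 1032/4873)·61130000/1032 = 46689.862.
deff = 22089.805 / 46689.862 = 0.4731.

0.4731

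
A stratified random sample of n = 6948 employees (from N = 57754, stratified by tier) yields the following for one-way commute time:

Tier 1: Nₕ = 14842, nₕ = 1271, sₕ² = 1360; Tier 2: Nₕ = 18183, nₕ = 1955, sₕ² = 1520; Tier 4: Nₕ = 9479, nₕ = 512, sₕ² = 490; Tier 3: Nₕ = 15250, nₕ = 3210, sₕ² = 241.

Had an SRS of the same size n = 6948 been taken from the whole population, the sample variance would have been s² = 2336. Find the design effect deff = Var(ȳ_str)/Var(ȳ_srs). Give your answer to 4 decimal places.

0.5474

Var(ȳ_str) = Σ Wₕ²(1−fₕ)sₕ²/nₕ with Wₕ = Nₕ/57754:
  Tier 1: (14842/57754)²·(1−1271/14842)·1360/1271 = 0.064615022
  Tier 2: (18183/57754)²·(1−1955/18183)·1520/1955 = 0.068780167
  Tier 4: (9479/57754)²·(1−512/9479)·490/512 = 0.024387747
  Tier 3: (15250/57754)²·(1−3210/15250)·241/3210 = 0.0041327982
  → Var(ȳ_str) = 0.16191573.
Var(ȳ_srs) = (1 − 6948/57754)·2336/6948 = 0.29576444.
deff = 0.16191573 / 0.29576444 = 0.5474.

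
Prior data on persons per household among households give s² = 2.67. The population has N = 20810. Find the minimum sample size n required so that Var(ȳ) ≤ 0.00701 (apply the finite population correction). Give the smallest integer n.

Without fpc, n₀ = s²/D = 2.67/0.00701 = 380.8845.
With fpc, (1 − n/N)·s²/n ≤ D requires n ≥ n₀/(1 + n₀/N) = 380.8845/(1 + 380.8845/20810) = 374.0385.
Rounding up, n = 375.

375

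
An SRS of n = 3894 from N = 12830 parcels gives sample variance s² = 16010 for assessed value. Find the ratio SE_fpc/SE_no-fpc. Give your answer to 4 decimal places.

0.8346

f = n/N = 3894/12830 = 0.30350740.
SE_no-fpc = √(s²/n) = 2.0276719; SE_fpc = √((1−f)s²/n) = 1.6922166.
Ratio = √(1−f) = 0.83456132.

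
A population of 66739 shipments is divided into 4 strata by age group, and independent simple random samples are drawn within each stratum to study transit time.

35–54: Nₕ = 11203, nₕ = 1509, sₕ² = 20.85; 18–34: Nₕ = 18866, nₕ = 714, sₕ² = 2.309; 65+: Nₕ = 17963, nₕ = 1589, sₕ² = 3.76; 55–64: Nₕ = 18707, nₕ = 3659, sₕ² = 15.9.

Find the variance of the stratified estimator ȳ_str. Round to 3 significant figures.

0.00102

Var(ȳ_str) = Σₕ Wₕ²(1 − fₕ)sₕ²/nₕ with Wₕ = Nₕ/N, N = 66739.
35–54: Wₕ = 0.16786287; term = 0.16786287²·(1 − 0.13469606)·20.85/1509 = 3.3689517 × 10^-4.
18–34: Wₕ = 0.28268329; term = 0.28268329²·(1 − 0.03784586)·2.309/714 = 2.486398 × 10^-4.
65+: Wₕ = 0.26915297; term = 0.26915297²·(1 − 0.08845961)·3.76/1589 = 1.5625654 × 10^-4.
55–64: Wₕ = 0.28030087; term = 0.28030087²·(1 − 0.19559523)·15.9/3659 = 2.746365 × 10^-4.
Sum = 0.001016428.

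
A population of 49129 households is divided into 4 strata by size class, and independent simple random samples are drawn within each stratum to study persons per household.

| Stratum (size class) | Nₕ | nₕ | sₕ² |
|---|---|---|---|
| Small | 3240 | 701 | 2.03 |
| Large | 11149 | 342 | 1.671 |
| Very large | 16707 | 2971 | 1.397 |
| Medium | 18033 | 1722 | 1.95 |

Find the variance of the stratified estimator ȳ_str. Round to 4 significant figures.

4.365 × 10^-4

Var(ȳ_str) = Σₕ Wₕ²(1 − fₕ)sₕ²/nₕ with Wₕ = Nₕ/N, N = 49129.
Small: Wₕ = 0.06594883; term = 0.06594883²·(1 − 0.21635802)·2.03/701 = 9.8698348 × 10^-6.
Large: Wₕ = 0.22693318; term = 0.22693318²·(1 − 0.03067540)·1.671/342 = 2.4390211 × 10^-4.
Very large: Wₕ = 0.34006391; term = 0.34006391²·(1 − 0.17782965)·1.397/2971 = 4.4707117 × 10^-5.
Medium: Wₕ = 0.36705408; term = 0.36705408²·(1 − 0.09549160)·1.95/1722 = 1.3799844 × 10^-4.
Sum = 4.364775 × 10^-4.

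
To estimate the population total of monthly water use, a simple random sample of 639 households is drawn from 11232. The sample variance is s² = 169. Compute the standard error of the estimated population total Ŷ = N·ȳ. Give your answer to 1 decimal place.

5609.6

Var(Ŷ) = N²·Var(ȳ) = N²·(1 − n/N)·s²/n.
f = 639/11232 = 0.05689103; Var(ȳ) = 0.94310897·169/639 = 0.24942945.
Var(Ŷ) = 11232² · 0.24942945 = 3.1467477 × 10^7.
SE(Ŷ) = √(3.1467477 × 10^7) = 5609.6.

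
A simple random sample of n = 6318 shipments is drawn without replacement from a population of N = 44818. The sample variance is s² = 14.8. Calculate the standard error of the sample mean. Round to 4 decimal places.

0.0449

Under SRS without replacement, Var(ȳ) = (1 − f)·s²/n with f = n/N = 6318/44818 = 0.14097015.
Var(ȳ) = (1 − 0.14097015)·14.8/6318 = 0.85902985·0.0023425135 = 0.002012289.
SE(ȳ) = √(0.002012289) = 0.0449.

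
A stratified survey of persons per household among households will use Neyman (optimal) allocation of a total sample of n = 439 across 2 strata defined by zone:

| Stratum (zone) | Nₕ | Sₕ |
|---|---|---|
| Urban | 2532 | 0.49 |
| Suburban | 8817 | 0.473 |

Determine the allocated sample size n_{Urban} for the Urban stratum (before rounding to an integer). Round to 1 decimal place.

Neyman allocation: nₕ = n·NₕSₕ / Σⱼ NⱼSⱼ.
Σ NⱼSⱼ = 2532·0.49 + 8817·0.473 = 5411.121.
n_{Urban} = 439·2532·0.49 / 5411.121 = 100.7.

100.7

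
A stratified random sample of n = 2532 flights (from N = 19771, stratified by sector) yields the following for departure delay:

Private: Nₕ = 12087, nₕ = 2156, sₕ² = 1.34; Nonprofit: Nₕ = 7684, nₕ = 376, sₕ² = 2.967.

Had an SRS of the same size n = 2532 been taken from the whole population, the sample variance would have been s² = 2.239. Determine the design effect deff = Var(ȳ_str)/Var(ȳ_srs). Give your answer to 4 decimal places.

Var(ȳ_str) = Σ Wₕ²(1−fₕ)sₕ²/nₕ with Wₕ = Nₕ/19771:
  Private: (12087/19771)²·(1−2156/12087)·1.34/2156 = 1.9085796 × 10^-4
  Nonprofit: (7684/19771)²·(1−376/7684)·2.967/376 = 0.0011335961
  → Var(ȳ_str) = 0.0013244541.
Var(ȳ_srs) = (1 − 2532/19771)·2.239/2532 = 7.7103453 × 10^-4.
deff = 0.0013244541 / (7.7103453 × 10^-4) = 1.7178.

1.7178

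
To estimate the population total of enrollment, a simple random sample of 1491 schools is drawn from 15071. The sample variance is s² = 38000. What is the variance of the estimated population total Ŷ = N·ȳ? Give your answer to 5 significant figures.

Var(Ŷ) = N²·Var(ȳ) = N²·(1 − n/N)·s²/n.
f = 1491/15071 = 0.09893172; Var(ȳ) = 0.90106828·38000/1491 = 22.964852.
Var(Ŷ) = 15071² · 22.964852 = 5.2161226 × 10^9.

5.2161 × 10^9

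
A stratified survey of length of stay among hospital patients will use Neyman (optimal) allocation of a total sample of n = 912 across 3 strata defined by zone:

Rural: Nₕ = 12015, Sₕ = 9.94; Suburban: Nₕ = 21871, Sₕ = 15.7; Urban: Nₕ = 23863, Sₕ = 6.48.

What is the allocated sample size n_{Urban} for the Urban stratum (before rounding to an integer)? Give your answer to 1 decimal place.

228.4

Neyman allocation: nₕ = n·NₕSₕ / Σⱼ NⱼSⱼ.
Σ NⱼSⱼ = 12015·9.94 + 21871·15.7 + 23863·6.48 = 617436.04.
n_{Urban} = 912·23863·6.48 / 617436.04 = 228.4.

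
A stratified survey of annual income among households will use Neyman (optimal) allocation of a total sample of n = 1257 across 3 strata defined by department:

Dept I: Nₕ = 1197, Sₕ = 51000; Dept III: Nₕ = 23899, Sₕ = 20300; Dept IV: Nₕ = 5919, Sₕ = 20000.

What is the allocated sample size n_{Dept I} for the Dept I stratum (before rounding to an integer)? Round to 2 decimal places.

115.47

Neyman allocation: nₕ = n·NₕSₕ / Σⱼ NⱼSⱼ.
Σ NⱼSⱼ = 1197·51000 + 23899·20300 + 5919·20000 = 6.645767 × 10^8.
n_{Dept I} = 1257·1197·51000 / (6.645767 × 10^8) = 115.47.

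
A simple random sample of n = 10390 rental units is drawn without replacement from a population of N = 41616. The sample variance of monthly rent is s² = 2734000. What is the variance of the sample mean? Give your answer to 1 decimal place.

197.4

Under SRS without replacement, Var(ȳ) = (1 − f)·s²/n with f = n/N = 10390/41616 = 0.24966359.
Var(ȳ) = (1 − 0.24966359)·2734000/10390 = 0.75033641·263.13763 = 197.44175.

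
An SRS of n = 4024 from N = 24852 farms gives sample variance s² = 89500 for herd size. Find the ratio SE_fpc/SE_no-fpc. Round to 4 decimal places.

0.9155

f = n/N = 4024/24852 = 0.16191856.
SE_no-fpc = √(s²/n) = 4.7160949; SE_fpc = √((1−f)s²/n) = 4.3174334.
Ratio = √(1−f) = 0.91546788.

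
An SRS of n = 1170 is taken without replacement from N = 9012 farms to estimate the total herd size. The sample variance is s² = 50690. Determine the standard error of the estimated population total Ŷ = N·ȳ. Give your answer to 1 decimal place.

Var(Ŷ) = N²·Var(ȳ) = N²·(1 − n/N)·s²/n.
f = 1170/9012 = 0.12982690; Var(ȳ) = 0.87017310·50690/1170 = 37.700064.
Var(Ŷ) = 9012² · 37.700064 = 3.0618538 × 10^9.
SE(Ŷ) = √(3.0618538 × 10^9) = 55334.0.

55334.0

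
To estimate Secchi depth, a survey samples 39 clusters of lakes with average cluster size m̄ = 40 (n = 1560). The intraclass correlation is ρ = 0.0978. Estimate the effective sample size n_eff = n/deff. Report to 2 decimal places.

deff = 1 + (40 − 1)·0.0978 = 1 + 3.8142 = 4.8142.
n_eff = 1560 / 4.8142 = 324.04.

324.04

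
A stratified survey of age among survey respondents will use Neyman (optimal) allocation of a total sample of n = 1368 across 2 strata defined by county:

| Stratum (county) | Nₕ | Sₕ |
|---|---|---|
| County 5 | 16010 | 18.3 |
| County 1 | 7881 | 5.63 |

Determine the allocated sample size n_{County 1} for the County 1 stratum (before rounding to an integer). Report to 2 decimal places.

179.92

Neyman allocation: nₕ = n·NₕSₕ / Σⱼ NⱼSⱼ.
Σ NⱼSⱼ = 16010·18.3 + 7881·5.63 = 337353.03.
n_{County 1} = 1368·7881·5.63 / 337353.03 = 179.92.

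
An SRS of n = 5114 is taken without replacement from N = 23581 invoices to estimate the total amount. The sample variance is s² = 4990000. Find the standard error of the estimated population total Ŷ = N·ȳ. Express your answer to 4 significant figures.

Var(Ŷ) = N²·Var(ȳ) = N²·(1 − n/N)·s²/n.
f = 5114/23581 = 0.21686951; Var(ȳ) = 0.78313049·4990000/5114 = 764.14179.
Var(Ŷ) = 23581² · 764.14179 = 4.249114 × 10^11.
SE(Ŷ) = √(4.249114 × 10^11) = 651900.

651900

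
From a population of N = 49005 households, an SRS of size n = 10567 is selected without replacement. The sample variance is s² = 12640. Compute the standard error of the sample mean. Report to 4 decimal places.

Under SRS without replacement, Var(ȳ) = (1 − f)·s²/n with f = n/N = 10567/49005 = 0.21563106.
Var(ȳ) = (1 − 0.21563106)·12640/10567 = 0.78436894·1.1961768 = 0.93824391.
SE(ȳ) = √(0.93824391) = 0.9686.

0.9686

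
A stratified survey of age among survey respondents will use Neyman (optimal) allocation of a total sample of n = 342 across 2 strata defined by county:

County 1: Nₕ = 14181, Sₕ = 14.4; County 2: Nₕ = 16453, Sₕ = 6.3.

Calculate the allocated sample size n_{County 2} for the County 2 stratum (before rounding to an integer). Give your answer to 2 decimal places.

115.15

Neyman allocation: nₕ = n·NₕSₕ / Σⱼ NⱼSⱼ.
Σ NⱼSⱼ = 14181·14.4 + 16453·6.3 = 307860.3.
n_{County 2} = 342·16453·6.3 / 307860.3 = 115.15.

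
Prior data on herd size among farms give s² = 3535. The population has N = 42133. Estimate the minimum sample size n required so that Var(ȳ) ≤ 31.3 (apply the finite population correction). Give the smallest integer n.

Without fpc, n₀ = s²/D = 3535/31.3 = 112.9393.
With fpc, (1 − n/N)·s²/n ≤ D requires n ≥ n₀/(1 + n₀/N) = 112.9393/(1 + 112.9393/42133) = 112.6374.
Rounding up, n = 113.

113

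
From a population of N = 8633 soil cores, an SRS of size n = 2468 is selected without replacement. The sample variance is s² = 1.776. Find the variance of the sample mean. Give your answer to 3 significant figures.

Under SRS without replacement, Var(ȳ) = (1 − f)·s²/n with f = n/N = 2468/8633 = 0.28587976.
Var(ȳ) = (1 − 0.28587976)·1.776/2468 = 0.71412024·7.1961102 × 10^-4 = 5.1388879 × 10^-4.

5.14 × 10^-4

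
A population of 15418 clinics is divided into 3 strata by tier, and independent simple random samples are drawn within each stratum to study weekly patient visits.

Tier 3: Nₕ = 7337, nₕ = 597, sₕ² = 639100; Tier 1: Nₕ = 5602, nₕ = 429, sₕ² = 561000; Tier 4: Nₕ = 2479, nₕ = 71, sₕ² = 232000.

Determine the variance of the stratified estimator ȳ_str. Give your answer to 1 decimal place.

Var(ȳ_str) = Σₕ Wₕ²(1 − fₕ)sₕ²/nₕ with Wₕ = Nₕ/N, N = 15418.
Tier 3: Wₕ = 0.47587236; term = 0.47587236²·(1 − 0.08136841)·639100/597 = 222.69826.
Tier 1: Wₕ = 0.36334155; term = 0.36334155²·(1 − 0.07657979)·561000/429 = 159.41716.
Tier 4: Wₕ = 0.16078609; term = 0.16078609²·(1 − 0.02864058)·232000/71 = 82.055286.
Sum = 464.17071.

464.2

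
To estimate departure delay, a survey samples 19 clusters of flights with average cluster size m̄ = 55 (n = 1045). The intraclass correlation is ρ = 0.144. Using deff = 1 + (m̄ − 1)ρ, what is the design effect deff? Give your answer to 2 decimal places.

8.78

deff = 1 + (55 − 1)·0.144 = 1 + 7.776 = 8.776.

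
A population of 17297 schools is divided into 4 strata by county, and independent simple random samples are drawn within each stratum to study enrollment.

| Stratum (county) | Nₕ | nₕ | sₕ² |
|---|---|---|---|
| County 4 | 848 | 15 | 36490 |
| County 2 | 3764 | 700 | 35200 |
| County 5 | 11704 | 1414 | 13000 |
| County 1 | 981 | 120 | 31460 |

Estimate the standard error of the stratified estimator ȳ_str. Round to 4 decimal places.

3.4818

Var(ȳ_str) = Σₕ Wₕ²(1 − fₕ)sₕ²/nₕ with Wₕ = Nₕ/N, N = 17297.
County 4: Wₕ = 0.04902584; term = 0.04902584²·(1 − 0.01768868)·36490/15 = 5.7435696.
County 2: Wₕ = 0.21760999; term = 0.21760999²·(1 − 0.18597237)·35200/700 = 1.9383912.
County 5: Wₕ = 0.67664913; term = 0.67664913²·(1 − 0.12081340)·13000/1414 = 3.7008549.
County 1: Wₕ = 0.05671504; term = 0.05671504²·(1 − 0.12232416)·31460/120 = 0.74013009.
Sum = 12.122946.
SE = √(12.122946) = 3.4818.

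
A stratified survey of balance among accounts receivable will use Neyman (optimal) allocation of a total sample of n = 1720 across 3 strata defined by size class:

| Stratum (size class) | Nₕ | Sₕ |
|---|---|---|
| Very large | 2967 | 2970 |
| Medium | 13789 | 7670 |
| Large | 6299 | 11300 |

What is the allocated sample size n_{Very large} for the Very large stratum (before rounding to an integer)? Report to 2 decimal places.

Neyman allocation: nₕ = n·NₕSₕ / Σⱼ NⱼSⱼ.
Σ NⱼSⱼ = 2967·2970 + 13789·7670 + 6299·11300 = 1.8575232 × 10^8.
n_{Very large} = 1720·2967·2970 / (1.8575232 × 10^8) = 81.60.

81.60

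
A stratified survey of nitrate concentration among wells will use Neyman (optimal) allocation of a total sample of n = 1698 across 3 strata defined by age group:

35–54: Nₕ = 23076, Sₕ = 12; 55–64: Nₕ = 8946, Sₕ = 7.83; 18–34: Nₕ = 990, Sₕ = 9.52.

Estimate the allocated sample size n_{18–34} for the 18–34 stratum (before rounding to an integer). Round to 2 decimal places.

Neyman allocation: nₕ = n·NₕSₕ / Σⱼ NⱼSⱼ.
Σ NⱼSⱼ = 23076·12 + 8946·7.83 + 990·9.52 = 356383.98.
n_{18–34} = 1698·990·9.52 / 356383.98 = 44.90.

44.90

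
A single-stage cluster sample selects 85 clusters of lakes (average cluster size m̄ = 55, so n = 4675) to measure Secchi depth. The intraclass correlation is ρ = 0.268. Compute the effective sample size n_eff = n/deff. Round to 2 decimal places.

deff = 1 + (55 − 1)·0.268 = 1 + 14.472 = 15.472.
n_eff = 4675 / 15.472 = 302.16.

302.16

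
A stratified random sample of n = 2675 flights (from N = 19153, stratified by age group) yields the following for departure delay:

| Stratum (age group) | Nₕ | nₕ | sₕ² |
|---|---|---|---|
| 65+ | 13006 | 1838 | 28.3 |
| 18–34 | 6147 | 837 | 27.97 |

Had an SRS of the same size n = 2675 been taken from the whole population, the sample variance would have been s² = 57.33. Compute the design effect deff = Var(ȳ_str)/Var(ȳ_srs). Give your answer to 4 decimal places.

0.4919

Var(ȳ_str) = Σ Wₕ²(1−fₕ)sₕ²/nₕ with Wₕ = Nₕ/19153:
  65+: (13006/19153)²·(1−1838/13006)·28.3/1838 = 0.0060965827
  18–34: (6147/19153)²·(1−837/6147)·27.97/837 = 0.0029733849
  → Var(ȳ_str) = 0.0090699676.
Var(ȳ_srs) = (1 − 2675/19153)·57.33/2675 = 0.018438511.
deff = 0.0090699676 / 0.018438511 = 0.4919.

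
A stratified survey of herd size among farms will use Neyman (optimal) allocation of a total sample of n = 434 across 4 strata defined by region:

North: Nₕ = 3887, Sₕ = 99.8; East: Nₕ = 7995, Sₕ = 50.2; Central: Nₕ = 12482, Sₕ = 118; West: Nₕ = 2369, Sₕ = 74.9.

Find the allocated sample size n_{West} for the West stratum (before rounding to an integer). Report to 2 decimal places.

Neyman allocation: nₕ = n·NₕSₕ / Σⱼ NⱼSⱼ.
Σ NⱼSⱼ = 3887·99.8 + 7995·50.2 + 12482·118 + 2369·74.9 = 2.4395857 × 10^6.
n_{West} = 434·2369·74.9 / (2.4395857 × 10^6) = 31.57.

31.57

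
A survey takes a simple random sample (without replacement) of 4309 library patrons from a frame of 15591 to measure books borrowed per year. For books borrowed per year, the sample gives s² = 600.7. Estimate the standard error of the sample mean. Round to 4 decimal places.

Under SRS without replacement, Var(ȳ) = (1 − f)·s²/n with f = n/N = 4309/15591 = 0.27637740.
Var(ȳ) = (1 − 0.27637740)·600.7/4309 = 0.72362260·0.13940589 = 0.10087726.
SE(ȳ) = √(0.10087726) = 0.3176.

0.3176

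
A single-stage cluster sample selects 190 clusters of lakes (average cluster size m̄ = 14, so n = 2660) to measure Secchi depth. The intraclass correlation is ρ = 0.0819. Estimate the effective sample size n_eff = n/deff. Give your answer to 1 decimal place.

1288.3

deff = 1 + (14 − 1)·0.0819 = 1 + 1.0647 = 2.0647.
n_eff = 2660 / 2.0647 = 1288.3.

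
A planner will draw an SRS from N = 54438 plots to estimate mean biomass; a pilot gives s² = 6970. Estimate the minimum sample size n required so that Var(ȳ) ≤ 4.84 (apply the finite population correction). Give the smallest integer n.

Without fpc, n₀ = s²/D = 6970/4.84 = 1440.0826.
With fpc, (1 − n/N)·s²/n ≤ D requires n ≥ n₀/(1 + n₀/N) = 1440.0826/(1 + 1440.0826/54438) = 1402.9690.
Rounding up, n = 1403.

1403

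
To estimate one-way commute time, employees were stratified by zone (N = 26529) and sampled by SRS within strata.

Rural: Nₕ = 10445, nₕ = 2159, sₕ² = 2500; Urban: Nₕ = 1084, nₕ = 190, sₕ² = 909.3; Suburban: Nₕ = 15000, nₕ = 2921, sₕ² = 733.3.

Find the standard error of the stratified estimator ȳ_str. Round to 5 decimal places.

Var(ȳ_str) = Σₕ Wₕ²(1 − fₕ)sₕ²/nₕ with Wₕ = Nₕ/N, N = 26529.
Rural: Wₕ = 0.39372008; term = 0.39372008²·(1 − 0.20670177)·2500/2159 = 0.14239639.
Urban: Wₕ = 0.04086094; term = 0.04086094²·(1 − 0.17527675)·909.3/190 = 0.0065898971.
Suburban: Wₕ = 0.56541898; term = 0.56541898²·(1 − 0.19473333)·733.3/2921 = 0.064629472.
Sum = 0.21361576.
SE = √(0.21361576) = 0.46219.

0.46219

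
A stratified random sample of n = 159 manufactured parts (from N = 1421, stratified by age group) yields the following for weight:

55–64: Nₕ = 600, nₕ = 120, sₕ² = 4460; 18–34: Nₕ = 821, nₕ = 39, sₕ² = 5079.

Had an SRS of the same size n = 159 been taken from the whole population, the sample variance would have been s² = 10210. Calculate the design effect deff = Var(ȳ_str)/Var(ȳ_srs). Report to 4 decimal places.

Var(ȳ_str) = Σ Wₕ²(1−fₕ)sₕ²/nₕ with Wₕ = Nₕ/1421:
  55–64: (600/1421)²·(1−120/600)·4460/120 = 5.3010017
  18–34: (821/1421)²·(1−39/821)·5079/39 = 41.407152
  → Var(ȳ_str) = 46.708154.
Var(ȳ_srs) = (1 − 159/1421)·10210/159 = 57.028756.
deff = 46.708154 / 57.028756 = 0.8190.

0.8190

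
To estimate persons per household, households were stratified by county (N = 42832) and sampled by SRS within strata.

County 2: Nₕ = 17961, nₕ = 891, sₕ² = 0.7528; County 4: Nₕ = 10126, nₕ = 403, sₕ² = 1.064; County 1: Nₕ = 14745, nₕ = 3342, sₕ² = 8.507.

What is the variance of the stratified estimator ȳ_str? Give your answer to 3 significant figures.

Var(ȳ_str) = Σₕ Wₕ²(1 − fₕ)sₕ²/nₕ with Wₕ = Nₕ/N, N = 42832.
County 2: Wₕ = 0.41933601; term = 0.41933601²·(1 − 0.04960748)·0.7528/891 = 1.4119822 × 10^-4.
County 4: Wₕ = 0.23641203; term = 0.23641203²·(1 − 0.03979854)·1.064/403 = 1.4168964 × 10^-4.
County 1: Wₕ = 0.34425196; term = 0.34425196²·(1 − 0.22665310)·8.507/3342 = 2.3329057 × 10^-4.
Sum = 5.1617843 × 10^-4.

5.16 × 10^-4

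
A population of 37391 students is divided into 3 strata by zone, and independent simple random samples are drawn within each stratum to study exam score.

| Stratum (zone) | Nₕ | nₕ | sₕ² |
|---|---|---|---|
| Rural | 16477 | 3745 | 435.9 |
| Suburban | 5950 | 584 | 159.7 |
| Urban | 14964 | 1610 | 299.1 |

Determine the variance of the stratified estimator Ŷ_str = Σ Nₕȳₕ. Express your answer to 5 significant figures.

Var(Ŷ_str) = Σₕ Nₕ²(1 − fₕ)sₕ²/nₕ.
Rural: 16477²·(1 − 3745/16477)·435.9/3745 = 2.4417985 × 10^7.
Suburban: 5950²·(1 − 584/5950)·159.7/584 = 8.7309139 × 10^6.
Urban: 14964²·(1 − 1610/14964)·299.1/1610 = 3.7123559 × 10^7.
Sum = 7.0272458 × 10^7.

7.0272 × 10^7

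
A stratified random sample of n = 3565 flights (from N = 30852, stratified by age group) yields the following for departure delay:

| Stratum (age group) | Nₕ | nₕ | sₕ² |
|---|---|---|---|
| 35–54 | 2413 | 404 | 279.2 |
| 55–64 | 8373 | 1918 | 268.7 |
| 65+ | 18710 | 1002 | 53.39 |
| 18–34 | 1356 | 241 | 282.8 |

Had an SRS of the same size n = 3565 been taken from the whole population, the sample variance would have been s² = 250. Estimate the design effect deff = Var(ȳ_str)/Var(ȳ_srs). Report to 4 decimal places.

Var(ȳ_str) = Σ Wₕ²(1−fₕ)sₕ²/nₕ with Wₕ = Nₕ/30852:
  35–54: (2413/30852)²·(1−404/2413)·279.2/404 = 0.003519692
  55–64: (8373/30852)²·(1−1918/8373)·268.7/1918 = 0.007954809
  65+: (18710/30852)²·(1−1002/18710)·53.39/1002 = 0.018546794
  18–34: (1356/30852)²·(1−241/1356)·282.8/241 = 0.0018639329
  → Var(ȳ_str) = 0.031885228.
Var(ȳ_srs) = (1 − 3565/30852)·250/3565 = 0.062023025.
deff = 0.031885228 / 0.062023025 = 0.5141.

0.5141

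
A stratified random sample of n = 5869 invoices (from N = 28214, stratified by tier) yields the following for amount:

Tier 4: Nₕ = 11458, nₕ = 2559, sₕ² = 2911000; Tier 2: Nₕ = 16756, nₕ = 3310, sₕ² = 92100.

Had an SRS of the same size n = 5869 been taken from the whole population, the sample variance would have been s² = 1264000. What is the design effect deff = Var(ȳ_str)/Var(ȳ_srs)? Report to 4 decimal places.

Var(ȳ_str) = Σ Wₕ²(1−fₕ)sₕ²/nₕ with Wₕ = Nₕ/28214:
  Tier 4: (11458/28214)²·(1−2559/11458)·2911000/2559 = 145.71109
  Tier 2: (16756/28214)²·(1−3310/16756)·92100/3310 = 7.8752758
  → Var(ȳ_str) = 153.58637.
Var(ȳ_srs) = (1 − 5869/28214)·1264000/5869 = 170.56843.
deff = 153.58637 / 170.56843 = 0.9004.

0.9004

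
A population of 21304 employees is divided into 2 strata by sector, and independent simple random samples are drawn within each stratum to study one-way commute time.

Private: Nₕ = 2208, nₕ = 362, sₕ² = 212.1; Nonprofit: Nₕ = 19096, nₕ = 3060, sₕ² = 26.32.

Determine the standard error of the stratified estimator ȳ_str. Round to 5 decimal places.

0.10519

Var(ȳ_str) = Σₕ Wₕ²(1 − fₕ)sₕ²/nₕ with Wₕ = Nₕ/N, N = 21304.
Private: Wₕ = 0.10364251; term = 0.10364251²·(1 − 0.16394928)·212.1/362 = 0.0052618754.
Nonprofit: Wₕ = 0.89635749; term = 0.89635749²·(1 − 0.16024298)·26.32/3060 = 0.0058033746.
Sum = 0.01106525.
SE = √(0.01106525) = 0.10519.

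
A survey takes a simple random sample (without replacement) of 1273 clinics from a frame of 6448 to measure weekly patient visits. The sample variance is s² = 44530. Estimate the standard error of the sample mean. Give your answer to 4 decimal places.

Under SRS without replacement, Var(ȳ) = (1 − f)·s²/n with f = n/N = 1273/6448 = 0.19742556.
Var(ȳ) = (1 − 0.19742556)·44530/1273 = 0.80257444·34.980361 = 28.074344.
SE(ȳ) = √(28.074344) = 5.2985.

5.2985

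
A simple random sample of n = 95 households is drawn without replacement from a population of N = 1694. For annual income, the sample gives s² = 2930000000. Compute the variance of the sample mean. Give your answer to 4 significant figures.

2.911 × 10^7

Under SRS without replacement, Var(ȳ) = (1 − f)·s²/n with f = n/N = 95/1694 = 0.05608028.
Var(ȳ) = (1 − 0.05608028)·2930000000/95 = 0.94391972·3.0842105 × 10^7 = 2.9112471 × 10^7.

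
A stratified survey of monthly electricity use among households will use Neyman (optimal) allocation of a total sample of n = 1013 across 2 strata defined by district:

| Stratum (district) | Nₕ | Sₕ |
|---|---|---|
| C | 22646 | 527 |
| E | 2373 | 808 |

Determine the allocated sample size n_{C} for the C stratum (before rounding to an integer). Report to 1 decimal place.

Neyman allocation: nₕ = n·NₕSₕ / Σⱼ NⱼSⱼ.
Σ NⱼSⱼ = 22646·527 + 2373·808 = 1.3851826 × 10^7.
n_{C} = 1013·22646·527 / (1.3851826 × 10^7) = 872.8.

872.8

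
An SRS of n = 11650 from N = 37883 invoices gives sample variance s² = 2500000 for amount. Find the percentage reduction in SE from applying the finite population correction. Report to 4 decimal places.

16.7850

f = n/N = 11650/37883 = 0.30752580.
SE_no-fpc = √(s²/n) = 14.648968; SE_fpc = √((1−f)s²/n) = 12.190144.
Ratio = √(1−f) = 0.83215035. Reduction = 100·(1 − 0.83215035) = 16.7850%.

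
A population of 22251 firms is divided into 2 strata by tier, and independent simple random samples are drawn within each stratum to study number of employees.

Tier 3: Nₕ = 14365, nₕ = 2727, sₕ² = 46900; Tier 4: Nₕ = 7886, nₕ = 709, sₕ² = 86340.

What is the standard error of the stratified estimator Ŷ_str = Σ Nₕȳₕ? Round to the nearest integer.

Var(Ŷ_str) = Σₕ Nₕ²(1 − fₕ)sₕ²/nₕ.
Tier 3: 14365²·(1 − 2727/14365)·46900/2727 = 2.875224 × 10^9.
Tier 4: 7886²·(1 − 709/7886)·86340/709 = 6.8923215 × 10^9.
Sum = 9.7675455 × 10^9.
SE = √(9.7675455 × 10^9) = 98831.

98831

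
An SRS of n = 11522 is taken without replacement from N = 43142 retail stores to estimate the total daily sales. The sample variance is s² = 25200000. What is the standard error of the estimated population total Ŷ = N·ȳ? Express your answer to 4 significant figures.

Var(Ŷ) = N²·Var(ȳ) = N²·(1 − n/N)·s²/n.
f = 11522/43142 = 0.26707153; Var(ȳ) = 0.73292847·25200000/11522 = 1603.0027.
Var(Ŷ) = 43142² · 1603.0027 = 2.9835602 × 10^12.
SE(Ŷ) = √(2.9835602 × 10^12) = 1.727 × 10^6.

1.727 × 10^6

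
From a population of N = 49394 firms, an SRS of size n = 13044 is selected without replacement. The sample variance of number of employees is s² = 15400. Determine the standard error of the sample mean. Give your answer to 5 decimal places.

0.93212

Under SRS without replacement, Var(ȳ) = (1 − f)·s²/n with f = n/N = 13044/49394 = 0.26408066.
Var(ȳ) = (1 − 0.26408066)·15400/13044 = 0.73591934·1.1806194 = 0.86884068.
SE(ȳ) = √(0.86884068) = 0.93212.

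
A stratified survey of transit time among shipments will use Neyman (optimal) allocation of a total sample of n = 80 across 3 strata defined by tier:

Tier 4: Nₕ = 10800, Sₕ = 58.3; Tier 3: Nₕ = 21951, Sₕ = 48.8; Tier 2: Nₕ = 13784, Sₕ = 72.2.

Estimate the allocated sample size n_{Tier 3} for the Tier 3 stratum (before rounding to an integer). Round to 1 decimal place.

31.8

Neyman allocation: nₕ = n·NₕSₕ / Σⱼ NⱼSⱼ.
Σ NⱼSⱼ = 10800·58.3 + 21951·48.8 + 13784·72.2 = 2.6960536 × 10^6.
n_{Tier 3} = 80·21951·48.8 / (2.6960536 × 10^6) = 31.8.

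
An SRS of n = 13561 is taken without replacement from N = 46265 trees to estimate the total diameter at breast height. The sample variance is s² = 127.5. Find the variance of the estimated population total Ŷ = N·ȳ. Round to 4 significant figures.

Var(Ŷ) = N²·Var(ȳ) = N²·(1 − n/N)·s²/n.
f = 13561/46265 = 0.29311575; Var(ȳ) = 0.70688425·127.5/13561 = 0.0066460985.
Var(Ŷ) = 46265² · 0.0066460985 = 1.4225643 × 10^7.

1.423 × 10^7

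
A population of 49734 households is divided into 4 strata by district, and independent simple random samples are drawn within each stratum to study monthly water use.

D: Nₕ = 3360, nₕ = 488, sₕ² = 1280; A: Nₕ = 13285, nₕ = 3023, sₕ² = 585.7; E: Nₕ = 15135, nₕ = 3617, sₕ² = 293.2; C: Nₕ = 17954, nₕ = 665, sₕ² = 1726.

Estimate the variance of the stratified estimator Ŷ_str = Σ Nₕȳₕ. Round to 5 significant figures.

Var(Ŷ_str) = Σₕ Nₕ²(1 − fₕ)sₕ²/nₕ.
D: 3360²·(1 − 488/3360)·1280/488 = 2.5311266 × 10^7.
A: 13285²·(1 − 3023/13285)·585.7/3023 = 2.6413785 × 10^7.
E: 15135²·(1 − 3617/15135)·293.2/3617 = 1.4131067 × 10^7.
C: 17954²·(1 − 665/17954)·1726/665 = 8.056571 × 10^8.
Sum = 8.7151322 × 10^8.

8.7151 × 10^8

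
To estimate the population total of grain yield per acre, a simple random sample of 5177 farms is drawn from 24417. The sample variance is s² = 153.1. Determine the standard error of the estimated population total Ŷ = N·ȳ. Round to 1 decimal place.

3727.3

Var(Ŷ) = N²·Var(ȳ) = N²·(1 − n/N)·s²/n.
f = 5177/24417 = 0.21202441; Var(ȳ) = 0.78797559·153.1/5177 = 0.02330289.
Var(Ŷ) = 24417² · 0.02330289 = 1.3892947 × 10^7.
SE(Ŷ) = √(1.3892947 × 10^7) = 3727.3.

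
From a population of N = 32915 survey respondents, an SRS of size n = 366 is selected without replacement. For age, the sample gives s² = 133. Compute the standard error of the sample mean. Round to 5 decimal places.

Under SRS without replacement, Var(ȳ) = (1 − f)·s²/n with f = n/N = 366/32915 = 0.01111955.
Var(ȳ) = (1 − 0.01111955)·133/366 = 0.98888045·0.36338798 = 0.35934727.
SE(ȳ) = √(0.35934727) = 0.59946.

0.59946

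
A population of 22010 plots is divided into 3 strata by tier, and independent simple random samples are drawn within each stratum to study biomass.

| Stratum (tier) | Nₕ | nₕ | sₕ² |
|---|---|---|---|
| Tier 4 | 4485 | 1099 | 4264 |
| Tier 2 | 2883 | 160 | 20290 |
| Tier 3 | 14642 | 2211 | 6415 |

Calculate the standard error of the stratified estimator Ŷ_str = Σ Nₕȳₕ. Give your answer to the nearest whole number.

Var(Ŷ_str) = Σₕ Nₕ²(1 − fₕ)sₕ²/nₕ.
Tier 4: 4485²·(1 − 1099/4485)·4264/1099 = 5.8920837 × 10^7.
Tier 2: 2883²·(1 − 160/2883)·20290/160 = 9.9552999 × 10^8.
Tier 3: 14642²·(1 − 2211/14642)·6415/2211 = 5.2809784 × 10^8.
Sum = 1.5825487 × 10^9.
SE = √(1.5825487 × 10^9) = 39781.

39781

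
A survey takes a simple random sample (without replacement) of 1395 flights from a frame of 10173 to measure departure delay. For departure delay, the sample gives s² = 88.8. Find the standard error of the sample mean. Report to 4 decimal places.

0.2344

Under SRS without replacement, Var(ȳ) = (1 − f)·s²/n with f = n/N = 1395/10173 = 0.13712769.
Var(ȳ) = (1 − 0.13712769)·88.8/1395 = 0.86287231·0.063655914 = 0.054926925.
SE(ȳ) = √(0.054926925) = 0.2344.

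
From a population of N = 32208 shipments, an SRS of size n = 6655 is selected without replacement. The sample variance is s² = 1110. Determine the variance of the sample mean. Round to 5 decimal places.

Under SRS without replacement, Var(ȳ) = (1 − f)·s²/n with f = n/N = 6655/32208 = 0.20662568.
Var(ȳ) = (1 − 0.20662568)·1110/6655 = 0.79337432·0.16679189 = 0.1323284.

0.13233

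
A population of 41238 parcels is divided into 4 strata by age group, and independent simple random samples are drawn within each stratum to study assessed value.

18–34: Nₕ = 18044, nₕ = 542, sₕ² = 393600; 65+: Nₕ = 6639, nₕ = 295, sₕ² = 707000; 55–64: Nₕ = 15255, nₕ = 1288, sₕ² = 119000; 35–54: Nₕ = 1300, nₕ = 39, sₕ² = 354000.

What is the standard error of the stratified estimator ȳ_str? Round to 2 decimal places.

Var(ȳ_str) = Σₕ Wₕ²(1 − fₕ)sₕ²/nₕ with Wₕ = Nₕ/N, N = 41238.
18–34: Wₕ = 0.43755759; term = 0.43755759²·(1 − 0.03003769)·393600/542 = 134.85937.
65+: Wₕ = 0.16099229; term = 0.16099229²·(1 − 0.04443440)·707000/295 = 59.356468.
55–64: Wₕ = 0.36992580; term = 0.36992580²·(1 − 0.08443133)·119000/1288 = 11.575806.
35–54: Wₕ = 0.03152432; term = 0.03152432²·(1 − 0.03000000)·354000/39 = 8.7498761.
Sum = 214.54152.
SE = √(214.54152) = 14.65.

14.65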